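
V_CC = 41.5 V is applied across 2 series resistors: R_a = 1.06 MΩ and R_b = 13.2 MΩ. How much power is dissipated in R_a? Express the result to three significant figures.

P ≈ 8.98 µW

ΣR = 14.26 MΩ → I = 41.5/14.26 = 2.910 µA.
V(R_a) = I·R = 3.085 V; P = V·I = 3.085 × 2.910 = 8.978 µW.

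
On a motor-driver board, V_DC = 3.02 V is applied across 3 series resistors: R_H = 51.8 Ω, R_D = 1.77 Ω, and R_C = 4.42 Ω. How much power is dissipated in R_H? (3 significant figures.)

P ≈ 0.140 W

ΣR = 57.99 Ω → I = 3.02/57.99 = 0.05208 A.
V(R_H) = I·R = 2.698 V; P = V·I = 2.698 × 0.05208 = 0.1405 W.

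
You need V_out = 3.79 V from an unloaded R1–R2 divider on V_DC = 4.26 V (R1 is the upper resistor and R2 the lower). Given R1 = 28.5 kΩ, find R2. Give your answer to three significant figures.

R2 ≈ 230 kΩ

The divider ratio is R2/(R1+R2) = 3.79/4.26 = 0.8897.
R2 = R1 · 0.8897/(1 − 0.8897) = 229.8 kΩ.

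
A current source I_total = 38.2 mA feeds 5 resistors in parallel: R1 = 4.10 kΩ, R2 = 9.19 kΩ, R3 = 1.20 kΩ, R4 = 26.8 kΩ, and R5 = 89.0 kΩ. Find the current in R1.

I ≈ 7.55 mA

Conductances: ΣG = 1/4.10 + 1/9.19 + 1/1.20 + 1/26.8 + 1/89.0 = 1.235 (1/kΩ).
R1 takes the fraction G_k/ΣG = 0.2439/1.235 = 0.1976, so I = 38.2 × 0.1976 = 7.547 mA.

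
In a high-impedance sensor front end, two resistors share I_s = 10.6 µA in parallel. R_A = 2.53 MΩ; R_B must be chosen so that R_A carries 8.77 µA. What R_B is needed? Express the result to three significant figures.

R_B ≈ 12.1 MΩ

Two-branch current divider: I_A = I_s · R_B/(R_A + R_B).
8.77/10.6 = R_B/(R_A + R_B) → R_B = R_A · (0.8274)/(1 − 0.8274) = 2.53 × 4.792 = 12.12 MΩ.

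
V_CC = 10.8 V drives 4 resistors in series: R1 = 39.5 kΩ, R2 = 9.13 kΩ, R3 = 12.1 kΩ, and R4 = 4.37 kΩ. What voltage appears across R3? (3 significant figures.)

Total series resistance ΣR = 39.5 + 9.13 + 12.1 + 4.37 = 65.10 kΩ.
Voltage divider: V = V_CC · (12.10 / 65.10) = 10.8 × 0.1859 = 2.007 V.

V ≈ 2.01 V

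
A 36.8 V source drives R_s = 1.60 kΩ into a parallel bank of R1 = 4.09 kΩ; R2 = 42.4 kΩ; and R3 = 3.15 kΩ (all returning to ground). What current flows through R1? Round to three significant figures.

Combine the parallel branches: R_p = (1/4.09 + 1/42.4 + 1/3.15)⁻¹ = 1.708 kΩ.
V_A = 36.8 × 1.708/3.308 = 19.00 V.
I(R1) = V_A / R1 = 19.00/4.09 = 4.645 mA.

I ≈ 4.65 mA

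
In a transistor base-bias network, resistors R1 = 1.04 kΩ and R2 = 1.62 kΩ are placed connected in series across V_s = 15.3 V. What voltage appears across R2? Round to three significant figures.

V ≈ 9.32 V

Series total: ΣR = 1.04 + 1.62 = 2.660 kΩ.
V = V_s · R/ΣR = 15.3 × 0.6090 = 9.318 V.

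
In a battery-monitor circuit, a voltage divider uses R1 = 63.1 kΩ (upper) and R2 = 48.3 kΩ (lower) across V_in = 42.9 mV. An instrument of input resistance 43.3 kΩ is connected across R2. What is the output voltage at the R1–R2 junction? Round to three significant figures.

R2 ‖ R_L = (48.3 × 43.3)/(48.3 + 43.3) = 22.83 kΩ.
Then V_out = V_in · R2'/(R1 + R2') = 42.9 × 22.83/85.93 = 11.40 mV.

V_out ≈ 11.4 mV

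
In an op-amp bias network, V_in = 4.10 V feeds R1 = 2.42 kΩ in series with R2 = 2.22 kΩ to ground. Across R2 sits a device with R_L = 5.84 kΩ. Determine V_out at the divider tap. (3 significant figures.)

The load sits in parallel with R2, giving an effective lower resistance R2' = R2·R_L/(R2+R_L) = 1.609 kΩ.
Then V_out = V_in · R2'/(R1 + R2') = 4.10 × 1.609/4.029 = 1.637 V.
(Unloaded it would be 1.96 V; the load pulls it down.)

V_out ≈ 1.64 V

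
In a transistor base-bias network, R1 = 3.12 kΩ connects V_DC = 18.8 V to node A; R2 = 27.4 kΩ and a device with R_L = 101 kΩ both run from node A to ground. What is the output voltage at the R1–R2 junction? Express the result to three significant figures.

First combine the lower leg with the load: R2 ‖ R_L = 21.55 kΩ.
Voltage divider with the loaded lower leg: V_out = 18.8 × 21.55/(3.12 + 21.55) = 18.8 × 0.8735 = 16.42 V.
(Unloaded it would be 16.9 V; the load pulls it down.)

V_out ≈ 16.4 V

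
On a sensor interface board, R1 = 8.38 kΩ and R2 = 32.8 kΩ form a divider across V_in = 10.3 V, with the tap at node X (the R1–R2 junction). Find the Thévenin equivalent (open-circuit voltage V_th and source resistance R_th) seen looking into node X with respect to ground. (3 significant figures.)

V_th ≈ 8.20 V, R_th ≈ 6.67 kΩ

Open-circuit (no load on X): V_th = V_in · R2/(R1 + R2) = 10.3 × 32.8/(8.380 + 32.8) = 8.204 V.
With V_in suppressed (replaced by a short), R_th = R1 ‖ R2 = (8.380 × 32.8)/(8.380 + 32.8) = 6.675 kΩ.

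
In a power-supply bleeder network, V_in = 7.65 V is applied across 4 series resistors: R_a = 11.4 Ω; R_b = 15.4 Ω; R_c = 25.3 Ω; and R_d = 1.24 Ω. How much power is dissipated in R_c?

ΣR = 53.34 Ω → I = 7.65/53.34 = 0.1434 A.
P(R_c) = I²·R_c = (0.1434)² × 25.3 = 0.5204 W.

P ≈ 0.520 W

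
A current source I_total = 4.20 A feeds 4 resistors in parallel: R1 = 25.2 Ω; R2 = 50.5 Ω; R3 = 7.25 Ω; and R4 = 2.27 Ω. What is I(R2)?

Conductances: ΣG = 1/25.2 + 1/50.5 + 1/7.25 + 1/2.27 = 0.6379 (1/Ω).
Current divider: I(R2) = I_total · G_k/ΣG = 4.20 × (0.01980/0.6379) = 4.20 × 0.03104 = 0.1304 A.

I ≈ 0.130 A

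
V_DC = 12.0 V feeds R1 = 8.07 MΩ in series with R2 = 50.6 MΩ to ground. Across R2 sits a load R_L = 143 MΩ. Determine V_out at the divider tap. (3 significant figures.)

V_out ≈ 9.87 V

R2 ‖ R_L = (50.6 × 143)/(50.6 + 143) = 37.38 MΩ.
Then V_out = V_DC · R2'/(R1 + R2') = 12.0 × 37.38/45.45 = 9.869 V.
(Unloaded it would be 10.3 V; the load pulls it down.)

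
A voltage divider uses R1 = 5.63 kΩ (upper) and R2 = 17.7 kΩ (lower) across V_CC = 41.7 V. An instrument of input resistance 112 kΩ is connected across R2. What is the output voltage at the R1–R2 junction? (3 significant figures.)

V_out ≈ 30.5 V

R2 ‖ R_L = (17.7 × 112)/(17.7 + 112) = 15.28 kΩ.
Now apply the divider: V_out = 41.7 × 0.7308 = 30.47 V.
(Unloaded it would be 31.6 V; the load pulls it down.)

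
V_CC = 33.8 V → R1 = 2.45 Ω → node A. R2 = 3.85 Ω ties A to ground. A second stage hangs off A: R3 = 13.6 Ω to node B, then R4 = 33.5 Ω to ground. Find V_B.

V_B ≈ 14.2 V

Looking into the second stage from A: R3 + R4 = 47.10 Ω appears in parallel with R2.
Effective lower resistance at A: R2 ‖ 47.10 = 3.559 Ω.
V_A = 33.8 × 3.559/(2.45 + 3.559) = 20.02 V.
Stage 2 is unloaded, so V_B = V_A · R4/(R3+R4) = 20.02 × 33.5/47.10 = 14.24 V.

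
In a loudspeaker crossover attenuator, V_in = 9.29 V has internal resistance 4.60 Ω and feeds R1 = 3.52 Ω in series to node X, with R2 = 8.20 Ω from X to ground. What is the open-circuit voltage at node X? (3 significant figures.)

V_th ≈ 4.67 V

R1' = 4.60 + 3.52 = 8.120 Ω (source resistance + R1).
With X open, the divider is unloaded: V_th = 9.29 × 8.20/16.32 = 4.668 V.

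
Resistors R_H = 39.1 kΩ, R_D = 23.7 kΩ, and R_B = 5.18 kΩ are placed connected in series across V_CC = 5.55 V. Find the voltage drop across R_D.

Series total: ΣR = 39.1 + 23.7 + 5.18 = 67.98 kΩ.
By the voltage-divider rule, V = 5.55 × 23.70/67.98 = 1.935 V.

V ≈ 1.93 V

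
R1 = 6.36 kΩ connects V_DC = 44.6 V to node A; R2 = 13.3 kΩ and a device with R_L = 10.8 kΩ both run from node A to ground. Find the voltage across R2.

The load sits in parallel with R2, giving an effective lower resistance R2' = R2·R_L/(R2+R_L) = 5.960 kΩ.
Now apply the divider: V_out = 44.6 × 0.4838 = 21.58 V.
(Unloaded it would be 30.2 V; the load pulls it down.)

V_out ≈ 21.6 V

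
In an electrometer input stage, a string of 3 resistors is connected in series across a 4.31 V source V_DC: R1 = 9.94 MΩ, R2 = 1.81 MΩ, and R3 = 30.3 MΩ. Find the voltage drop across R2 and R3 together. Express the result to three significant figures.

Series total: ΣR = 9.94 + 1.81 + 30.3 = 42.05 MΩ.
R_{R2..R3} = 1.81 + 30.3 = 32.11 MΩ.
Voltage divider: V = V_DC · (32.11 / 42.05) = 4.31 × 0.7636 = 3.291 V.

V ≈ 3.29 V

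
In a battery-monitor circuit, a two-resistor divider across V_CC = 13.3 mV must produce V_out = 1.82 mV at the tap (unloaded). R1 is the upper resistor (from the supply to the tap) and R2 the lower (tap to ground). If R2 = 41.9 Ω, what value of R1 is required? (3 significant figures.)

R1 ≈ 264 Ω

V_out/V_CC = R2/(R1+R2) = 0.1368.
So R1 = R2 · (V_CC/V_out − 1) = 41.9 × (13.3/1.82 − 1) = 41.9 × 6.308 = 264.3 Ω.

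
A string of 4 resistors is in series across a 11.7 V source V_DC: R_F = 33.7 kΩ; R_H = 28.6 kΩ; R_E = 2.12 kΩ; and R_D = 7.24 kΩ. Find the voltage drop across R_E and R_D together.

V ≈ 1.53 V

Total series resistance ΣR = 33.7 + 28.6 + 2.12 + 7.24 = 71.66 kΩ.
R_{R_E..R_D} = 2.12 + 7.24 = 9.360 kΩ.
V = V_DC · R/ΣR = 11.7 × 0.1306 = 1.528 V.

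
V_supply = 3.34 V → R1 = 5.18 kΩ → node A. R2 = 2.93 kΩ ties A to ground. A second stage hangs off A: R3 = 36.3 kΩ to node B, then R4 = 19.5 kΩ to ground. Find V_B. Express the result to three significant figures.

Node A sees R2 in parallel with the series input of stage 2, R3 + R4 = 55.80 kΩ.
R2 ‖ (R3+R4) = 2.784 kΩ.
V_A = 3.34 × 2.784/(5.18 + 2.784) = 1.168 V.
Stage 2 is unloaded, so V_B = V_A · R4/(R3+R4) = 1.168 × 19.5/55.80 = 0.4080 V.

V_B ≈ 0.408 V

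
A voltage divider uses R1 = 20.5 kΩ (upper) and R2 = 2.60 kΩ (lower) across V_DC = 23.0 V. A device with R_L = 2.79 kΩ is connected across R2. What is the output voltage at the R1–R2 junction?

R2 ‖ R_L = (2.60 × 2.79)/(2.60 + 2.79) = 1.346 kΩ.
Voltage divider with the loaded lower leg: V_out = 23.0 × 1.346/(20.5 + 1.346) = 23.0 × 0.06161 = 1.417 V.

V_out ≈ 1.42 V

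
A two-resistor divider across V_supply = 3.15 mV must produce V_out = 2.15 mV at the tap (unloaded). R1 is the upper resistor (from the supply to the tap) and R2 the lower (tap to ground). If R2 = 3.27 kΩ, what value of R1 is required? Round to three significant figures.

V_out/V_supply = R2/(R1+R2) = 0.6825.
Rearranging, R1 = R2·(1−k)/k = 3.27 × 0.4651 = 1.521 kΩ.

R1 ≈ 1.52 kΩ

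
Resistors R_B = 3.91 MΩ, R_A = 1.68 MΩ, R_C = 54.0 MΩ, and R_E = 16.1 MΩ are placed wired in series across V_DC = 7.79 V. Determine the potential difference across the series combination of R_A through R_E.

V ≈ 7.39 V

ΣR = 3.91 + 1.68 + 54.0 + 16.1 = 75.69 MΩ.
R_{R_A..R_E} = 1.68 + 54.0 + 16.1 = 71.78 MΩ.
By the voltage-divider rule, V = 7.79 × 71.78/75.69 = 7.388 V.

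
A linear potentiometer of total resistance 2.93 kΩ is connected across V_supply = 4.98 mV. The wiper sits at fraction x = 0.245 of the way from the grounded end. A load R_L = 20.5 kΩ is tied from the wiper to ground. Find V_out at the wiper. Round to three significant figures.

V_out ≈ 1.19 mV

Split the track: R_lower = x·R_p = 0.7178 kΩ, R_upper = (1−x)·R_p = 2.212 kΩ.
(x·R_p) ‖ R_L = 0.6936 kΩ.
Loaded-divider output: V_out = 4.98 × 0.2387 = 1.189 mV.
(Unloaded: V_out = x·V_supply = 1.22 mV.)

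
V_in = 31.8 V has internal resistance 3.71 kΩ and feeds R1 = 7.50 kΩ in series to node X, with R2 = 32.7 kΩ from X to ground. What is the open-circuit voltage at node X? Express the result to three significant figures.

V_th ≈ 23.7 V

R1' = 3.71 + 7.50 = 11.21 kΩ (source resistance + R1).
With X open, the divider is unloaded: V_th = 31.8 × 32.7/43.91 = 23.68 V.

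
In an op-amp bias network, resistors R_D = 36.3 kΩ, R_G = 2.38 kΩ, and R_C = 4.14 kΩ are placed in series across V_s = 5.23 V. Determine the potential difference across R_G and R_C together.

Series total: ΣR = 36.3 + 2.38 + 4.14 = 42.82 kΩ.
R_{R_G..R_C} = 2.38 + 4.14 = 6.520 kΩ.
Voltage divider: V = V_s · (6.520 / 42.82) = 5.23 × 0.1523 = 0.7963 V.

V ≈ 0.796 V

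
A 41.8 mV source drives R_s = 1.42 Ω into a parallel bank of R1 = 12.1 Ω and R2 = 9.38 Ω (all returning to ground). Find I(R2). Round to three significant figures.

Parallel bank: R_p = 1/(1/12.1 + 1/9.38) = 5.284 Ω.
V_A = 41.8 × 5.284/6.704 = 32.95 mV.
Branch current I = V_A/R2 = 32.95/9.38 = 3.512 mA.

I ≈ 3.51 mA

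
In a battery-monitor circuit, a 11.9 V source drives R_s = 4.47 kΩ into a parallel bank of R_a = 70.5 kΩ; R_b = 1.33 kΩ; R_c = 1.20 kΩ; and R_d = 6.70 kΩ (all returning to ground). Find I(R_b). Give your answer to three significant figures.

Parallel bank: R_p = 1/(1/70.5 + 1/1.33 + 1/1.20 + 1/6.70) = 0.5719 kΩ.
V_A by voltage divider: V_A = 11.9 × 0.5719/(4.47 + 0.5719) = 1.350 V.
Branch current I = V_A/R_b = 1.350/1.33 = 1.015 mA.

I ≈ 1.01 mA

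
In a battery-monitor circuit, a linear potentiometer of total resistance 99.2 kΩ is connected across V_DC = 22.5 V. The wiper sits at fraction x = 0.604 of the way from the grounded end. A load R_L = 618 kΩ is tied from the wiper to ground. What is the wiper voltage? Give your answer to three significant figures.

V_out ≈ 13.1 V

Split the track: R_lower = x·R_p = 59.92 kΩ, R_upper = (1−x)·R_p = 39.28 kΩ.
(x·R_p) ‖ R_L = 54.62 kΩ.
V_out = 22.5 × 54.62/(39.28 + 54.62) = 13.09 V.
(Unloaded: V_out = x·V_DC = 13.6 V.)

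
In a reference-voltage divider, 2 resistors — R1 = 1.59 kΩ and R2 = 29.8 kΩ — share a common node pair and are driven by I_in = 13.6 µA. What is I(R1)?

With just two branches, the current splits inversely with resistance.
I(R1) = 13.6 × 29.8/(1.59 + 29.8) = 13.6 × 0.9493 = 12.91 µA.

I ≈ 12.9 µA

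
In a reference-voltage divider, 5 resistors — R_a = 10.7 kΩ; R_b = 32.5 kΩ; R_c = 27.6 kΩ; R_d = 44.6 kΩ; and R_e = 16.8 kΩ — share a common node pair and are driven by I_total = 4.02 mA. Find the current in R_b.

Total conductance ΣG = 1/10.7 + 1/32.5 + 1/27.6 + 1/44.6 + 1/16.8 = 0.2424 (units of 1/kΩ).
Current divider: I(R_b) = I_total · G_k/ΣG = 4.02 × (0.03077/0.2424) = 4.02 × 0.1269 = 0.5103 mA.

I ≈ 0.510 mA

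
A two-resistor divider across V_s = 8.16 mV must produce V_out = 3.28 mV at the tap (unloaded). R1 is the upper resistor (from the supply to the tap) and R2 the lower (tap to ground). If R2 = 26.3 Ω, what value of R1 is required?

The divider ratio is R2/(R1+R2) = 3.28/8.16 = 0.4020.
So R1 = R2 · (V_s/V_out − 1) = 26.3 × (8.16/3.28 − 1) = 26.3 × 1.488 = 39.13 Ω.

R1 ≈ 39.1 Ω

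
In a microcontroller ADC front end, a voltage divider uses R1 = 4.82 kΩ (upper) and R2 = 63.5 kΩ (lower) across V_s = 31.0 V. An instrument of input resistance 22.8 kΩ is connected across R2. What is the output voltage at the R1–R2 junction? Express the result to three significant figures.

First combine the lower leg with the load: R2 ‖ R_L = 16.78 kΩ.
Now apply the divider: V_out = 31.0 × 0.7768 = 24.08 V.

V_out ≈ 24.1 V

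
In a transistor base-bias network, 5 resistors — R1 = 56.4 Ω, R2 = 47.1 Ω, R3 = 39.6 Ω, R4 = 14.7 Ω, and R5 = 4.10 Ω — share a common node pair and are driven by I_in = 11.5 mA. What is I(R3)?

ΣG = 1/56.4 + 1/47.1 + 1/39.6 + 1/14.7 + 1/4.10 = 0.3761.
R3 takes the fraction G_k/ΣG = 0.02525/0.3761 = 0.06714, so I = 11.5 × 0.06714 = 0.7721 mA.

I ≈ 0.772 mA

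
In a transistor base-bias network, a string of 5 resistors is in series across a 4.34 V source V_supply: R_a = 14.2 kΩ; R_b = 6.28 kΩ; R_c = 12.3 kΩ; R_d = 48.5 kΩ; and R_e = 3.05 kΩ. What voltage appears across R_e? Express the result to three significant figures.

V ≈ 0.157 V

ΣR = 14.2 + 6.28 + 12.3 + 48.5 + 3.05 = 84.33 kΩ.
By the voltage-divider rule, V = 4.34 × 3.050/84.33 = 0.1570 V.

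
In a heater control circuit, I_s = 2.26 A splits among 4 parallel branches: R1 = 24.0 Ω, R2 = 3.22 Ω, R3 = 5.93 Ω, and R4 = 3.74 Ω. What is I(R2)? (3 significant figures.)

Total conductance ΣG = 1/24.0 + 1/3.22 + 1/5.93 + 1/3.74 = 0.7882 (units of 1/Ω).
By the current-divider rule, I = I_s · G_k/ΣG = 2.26 × 0.3940 = 0.8904 A.

I ≈ 0.890 A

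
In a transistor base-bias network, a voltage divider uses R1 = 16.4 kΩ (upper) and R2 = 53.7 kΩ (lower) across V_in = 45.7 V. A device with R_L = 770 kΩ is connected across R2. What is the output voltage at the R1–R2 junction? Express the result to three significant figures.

The load sits in parallel with R2, giving an effective lower resistance R2' = R2·R_L/(R2+R_L) = 50.20 kΩ.
Now apply the divider: V_out = 45.7 × 0.7538 = 34.45 V.
(Unloaded it would be 35.0 V; the load pulls it down.)

V_out ≈ 34.4 V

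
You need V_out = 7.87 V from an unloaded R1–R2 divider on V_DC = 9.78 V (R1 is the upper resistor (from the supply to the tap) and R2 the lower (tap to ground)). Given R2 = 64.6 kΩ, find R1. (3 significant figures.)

R1 ≈ 15.7 kΩ

V_out/V_DC = R2/(R1+R2) = 0.8047.
R1 = R2·(1/k − 1) = 64.6 × 0.2427 = 15.68 kΩ.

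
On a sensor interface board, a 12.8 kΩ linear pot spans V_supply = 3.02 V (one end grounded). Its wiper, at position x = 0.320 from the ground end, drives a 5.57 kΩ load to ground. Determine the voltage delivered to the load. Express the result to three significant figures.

V_out ≈ 0.644 V

Split the track: R_lower = x·R_p = 4.096 kΩ, R_upper = (1−x)·R_p = 8.704 kΩ.
(x·R_p) ‖ R_L = 2.360 kΩ.
V_out = 3.02 × 2.360/(8.704 + 2.360) = 0.6442 V.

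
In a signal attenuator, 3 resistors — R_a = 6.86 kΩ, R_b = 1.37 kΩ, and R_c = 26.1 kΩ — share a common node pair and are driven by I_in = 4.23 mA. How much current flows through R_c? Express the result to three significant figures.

Conductances: ΣG = 1/6.86 + 1/1.37 + 1/26.1 = 0.9140 (1/kΩ).
R_c takes the fraction G_k/ΣG = 0.03831/0.9140 = 0.04192, so I = 4.23 × 0.04192 = 0.1773 mA.

I ≈ 0.177 mA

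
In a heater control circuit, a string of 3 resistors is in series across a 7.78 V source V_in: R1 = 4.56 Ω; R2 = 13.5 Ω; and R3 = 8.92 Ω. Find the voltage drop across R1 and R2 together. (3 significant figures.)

ΣR = 4.56 + 13.5 + 8.92 = 26.98 Ω.
R_{R1..R2} = 4.56 + 13.5 = 18.06 Ω.
Voltage divider: V = V_in · (18.06 / 26.98) = 7.78 × 0.6694 = 5.208 V.

V ≈ 5.21 V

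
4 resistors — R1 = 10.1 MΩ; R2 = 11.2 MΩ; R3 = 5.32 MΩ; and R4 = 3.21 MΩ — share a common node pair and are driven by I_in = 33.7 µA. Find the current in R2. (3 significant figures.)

Conductances: ΣG = 1/10.1 + 1/11.2 + 1/5.32 + 1/3.21 = 0.6878 (1/MΩ).
R2 takes the fraction G_k/ΣG = 0.08929/0.6878 = 0.1298, so I = 33.7 × 0.1298 = 4.375 µA.

I ≈ 4.37 µA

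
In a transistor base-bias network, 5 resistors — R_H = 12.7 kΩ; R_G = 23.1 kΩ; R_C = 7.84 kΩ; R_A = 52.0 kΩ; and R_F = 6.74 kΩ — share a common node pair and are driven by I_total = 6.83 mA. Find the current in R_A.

I ≈ 0.315 mA

ΣG = 1/12.7 + 1/23.1 + 1/7.84 + 1/52.0 + 1/6.74 = 0.4172.
By the current-divider rule, I = I_total · G_k/ΣG = 6.83 × 0.04610 = 0.3148 mA.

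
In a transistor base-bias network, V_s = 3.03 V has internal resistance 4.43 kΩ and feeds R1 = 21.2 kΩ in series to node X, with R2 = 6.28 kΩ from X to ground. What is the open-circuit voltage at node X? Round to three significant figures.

V_th ≈ 0.596 V

R1' = 4.43 + 21.2 = 25.63 kΩ (source resistance + R1).
V_th is the unloaded tap voltage: V_s · R2/(R1'+R2) = 3.03 × 0.1968 = 0.5963 V.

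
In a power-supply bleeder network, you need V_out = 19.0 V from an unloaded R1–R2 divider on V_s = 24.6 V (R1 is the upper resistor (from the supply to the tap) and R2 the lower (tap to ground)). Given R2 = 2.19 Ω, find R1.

The divider ratio is R2/(R1+R2) = 19.0/24.6 = 0.7724.
Rearranging, R1 = R2·(1−k)/k = 2.19 × 0.2947 = 0.6455 Ω.

R1 ≈ 0.645 Ω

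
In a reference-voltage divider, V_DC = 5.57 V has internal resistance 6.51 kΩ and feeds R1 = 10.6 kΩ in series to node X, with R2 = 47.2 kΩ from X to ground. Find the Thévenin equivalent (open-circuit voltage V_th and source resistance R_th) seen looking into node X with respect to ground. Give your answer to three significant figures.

V_th ≈ 4.09 V, R_th ≈ 12.6 kΩ

R1' = 6.51 + 10.6 = 17.11 kΩ (source resistance + R1).
V_th is the unloaded tap voltage: V_DC · R2/(R1'+R2) = 5.57 × 0.7339 = 4.088 V.
Looking into X with the source shorted: R_th = R1'·R2/(R1'+R2) = 17.11 × 47.2/64.31 = 12.56 kΩ.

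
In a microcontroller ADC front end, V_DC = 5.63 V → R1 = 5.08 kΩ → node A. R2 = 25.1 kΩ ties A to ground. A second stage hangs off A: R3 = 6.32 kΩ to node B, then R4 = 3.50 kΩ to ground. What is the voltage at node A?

Node A sees R2 in parallel with the series input of stage 2, R3 + R4 = 9.820 kΩ.
Effective lower resistance at A: R2 ‖ 9.820 = 7.058 kΩ.
So V_A = 5.63 × 0.5815 = 3.274 V.

V_A ≈ 3.27 V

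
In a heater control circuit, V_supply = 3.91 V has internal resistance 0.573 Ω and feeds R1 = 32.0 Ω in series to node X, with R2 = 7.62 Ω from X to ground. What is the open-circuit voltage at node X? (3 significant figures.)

V_th ≈ 0.741 V

R1' = 0.573 + 32.0 = 32.57 Ω (source resistance + R1).
Open-circuit (no load on X): V_th = V_supply · R2/(R1' + R2) = 3.91 × 7.62/(32.57 + 7.62) = 0.7413 V.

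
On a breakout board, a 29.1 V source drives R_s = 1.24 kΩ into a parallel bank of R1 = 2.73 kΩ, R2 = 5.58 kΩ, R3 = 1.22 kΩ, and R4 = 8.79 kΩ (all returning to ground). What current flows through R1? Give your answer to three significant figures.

I ≈ 3.76 mA

Equivalent of the parallel group: R_p = 0.6762 kΩ.
V_A by voltage divider: V_A = 29.1 × 0.6762/(1.24 + 0.6762) = 10.27 V.
I(R1) = V_A / R1 = 10.27/2.73 = 3.761 mA.
(Check via current divider: I_total = 15.19 mA; share G_k/ΣG = 0.2477 → same result.)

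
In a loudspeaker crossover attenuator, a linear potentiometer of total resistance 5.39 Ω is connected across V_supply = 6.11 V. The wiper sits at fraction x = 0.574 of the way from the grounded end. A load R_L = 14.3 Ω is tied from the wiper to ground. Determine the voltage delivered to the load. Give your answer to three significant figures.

The pot divides into 2.296 Ω above the wiper and 3.094 Ω below.
(x·R_p) ‖ R_L = 2.544 Ω.
V_out = 6.11 × 2.544/(2.296 + 2.544) = 3.211 V.

V_out ≈ 3.21 V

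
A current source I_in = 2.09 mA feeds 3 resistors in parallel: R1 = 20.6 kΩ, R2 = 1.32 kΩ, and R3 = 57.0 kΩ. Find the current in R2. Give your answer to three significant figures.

I ≈ 1.92 mA

Conductances: ΣG = 1/20.6 + 1/1.32 + 1/57.0 = 0.8237 (1/kΩ).
R2 takes the fraction G_k/ΣG = 0.7576/0.8237 = 0.9198, so I = 2.09 × 0.9198 = 1.922 mA.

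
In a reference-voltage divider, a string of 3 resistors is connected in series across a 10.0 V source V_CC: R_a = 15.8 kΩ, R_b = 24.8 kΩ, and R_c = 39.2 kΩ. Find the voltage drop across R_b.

V ≈ 3.11 V

Total series resistance ΣR = 15.8 + 24.8 + 39.2 = 79.80 kΩ.
Voltage divider: V = V_CC · (24.80 / 79.80) = 10.0 × 0.3108 = 3.108 V.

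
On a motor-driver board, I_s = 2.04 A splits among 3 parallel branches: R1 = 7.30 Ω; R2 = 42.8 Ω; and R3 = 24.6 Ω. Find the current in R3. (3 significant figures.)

I ≈ 0.413 A

Conductances: ΣG = 1/7.30 + 1/42.8 + 1/24.6 = 0.2010 (1/Ω).
Current divider: I(R3) = I_s · G_k/ΣG = 2.04 × (0.04065/0.2010) = 2.04 × 0.2022 = 0.4126 A.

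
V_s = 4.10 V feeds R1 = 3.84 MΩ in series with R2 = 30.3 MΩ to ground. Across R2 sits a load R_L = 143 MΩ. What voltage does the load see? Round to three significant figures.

R2 ‖ R_L = (30.3 × 143)/(30.3 + 143) = 25.00 MΩ.
Voltage divider with the loaded lower leg: V_out = 4.10 × 25.00/(3.84 + 25.00) = 4.10 × 0.8669 = 3.554 V.

V_out ≈ 3.55 V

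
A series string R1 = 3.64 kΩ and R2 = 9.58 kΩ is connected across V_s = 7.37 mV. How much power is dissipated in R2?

P ≈ 2.98 nW

ΣR = 13.22 kΩ → I = 7.37/13.22 = 0.5575 µA.
V(R2) = I·R = 5.341 mV; P = V·I = 5.341 × 0.5575 = 2.977 nW.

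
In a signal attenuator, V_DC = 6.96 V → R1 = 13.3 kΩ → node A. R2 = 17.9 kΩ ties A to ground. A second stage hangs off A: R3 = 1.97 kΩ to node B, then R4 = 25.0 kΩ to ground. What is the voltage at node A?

Looking into the second stage from A: R3 + R4 = 26.97 kΩ appears in parallel with R2.
Effective lower resistance at A: R2 ‖ 26.97 = 10.76 kΩ.
V_A = 6.96 × 10.76/(13.3 + 10.76) = 3.112 V.

V_A ≈ 3.11 V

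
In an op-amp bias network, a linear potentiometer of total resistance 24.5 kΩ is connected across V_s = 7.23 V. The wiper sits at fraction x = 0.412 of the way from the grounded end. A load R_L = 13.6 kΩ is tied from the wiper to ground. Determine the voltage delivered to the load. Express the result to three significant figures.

Lower segment x·R_p = 10.09 kΩ; upper segment (1−x)·R_p = 14.41 kΩ.
Lower segment in parallel with the load: 10.09 ‖ 13.6 = 5.794 kΩ.
Loaded-divider output: V_out = 7.23 × 0.2868 = 2.074 V.

V_out ≈ 2.07 V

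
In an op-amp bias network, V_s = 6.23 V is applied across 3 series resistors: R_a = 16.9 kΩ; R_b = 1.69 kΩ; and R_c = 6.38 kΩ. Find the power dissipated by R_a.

Series current I = V_s/ΣR = 6.23/24.97 = 0.2495 mA.
V(R_a) = I·R = 4.217 V; P = V·I = 4.217 × 0.2495 = 1.052 mW.

P ≈ 1.05 mW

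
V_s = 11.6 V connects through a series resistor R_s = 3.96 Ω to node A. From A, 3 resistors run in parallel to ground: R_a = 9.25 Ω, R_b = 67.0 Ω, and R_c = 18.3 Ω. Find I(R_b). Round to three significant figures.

I ≈ 0.102 A

Equivalent of the parallel group: R_p = 5.628 Ω.
V_A by voltage divider: V_A = 11.6 × 5.628/(3.96 + 5.628) = 6.809 V.
I(R_b) = V_A / R_b = 6.809/67.0 = 0.1016 A.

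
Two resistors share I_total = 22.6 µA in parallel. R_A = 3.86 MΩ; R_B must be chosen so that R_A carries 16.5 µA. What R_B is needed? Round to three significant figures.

R_B ≈ 10.4 MΩ

The fraction through R_A equals R_B/(R_A+R_B).
16.5/22.6 = R_B/(R_A + R_B) → R_B = R_A · (0.7301)/(1 − 0.7301) = 3.86 × 2.705 = 10.44 MΩ.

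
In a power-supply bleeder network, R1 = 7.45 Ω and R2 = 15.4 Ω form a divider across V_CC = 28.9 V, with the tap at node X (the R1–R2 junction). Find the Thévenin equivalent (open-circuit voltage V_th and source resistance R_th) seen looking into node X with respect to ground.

Open-circuit (no load on X): V_th = V_CC · R2/(R1 + R2) = 28.9 × 15.4/(7.450 + 15.4) = 19.48 V.
Zeroing V_CC shorts the top of R1 to ground, so R_th = R1 ‖ R2 = 5.021 Ω.

V_th ≈ 19.5 V, R_th ≈ 5.02 Ω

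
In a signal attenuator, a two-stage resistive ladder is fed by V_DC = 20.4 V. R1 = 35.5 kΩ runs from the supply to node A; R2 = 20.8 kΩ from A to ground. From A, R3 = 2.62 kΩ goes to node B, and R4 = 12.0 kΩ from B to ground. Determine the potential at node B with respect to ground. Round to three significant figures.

V_B ≈ 3.26 V

The second stage (R3 + R4 = 14.62 kΩ) loads node A in parallel with R2.
Effective lower resistance at A: R2 ‖ 14.62 = 8.585 kΩ.
First divider: V_A = V_DC · 8.585/(35.5 + 8.585) = 3.973 V.
V_B = V_A × 0.8208 = 3.261 V.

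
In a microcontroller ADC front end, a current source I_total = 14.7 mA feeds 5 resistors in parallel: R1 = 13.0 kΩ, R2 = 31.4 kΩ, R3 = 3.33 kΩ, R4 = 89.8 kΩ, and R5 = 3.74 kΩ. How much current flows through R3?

ΣG = 1/13.0 + 1/31.4 + 1/3.33 + 1/89.8 + 1/3.74 = 0.6876.
R3 takes the fraction G_k/ΣG = 0.3003/0.6876 = 0.4367, so I = 14.7 × 0.4367 = 6.420 mA.

I ≈ 6.42 mA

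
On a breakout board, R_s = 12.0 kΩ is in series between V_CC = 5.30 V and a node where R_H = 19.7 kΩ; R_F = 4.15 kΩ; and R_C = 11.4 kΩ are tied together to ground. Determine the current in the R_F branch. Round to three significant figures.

I ≈ 0.230 mA

Parallel bank: R_p = 1/(1/19.7 + 1/4.15 + 1/11.4) = 2.635 kΩ.
Node voltage V_A = V_CC · R_p/(R_s + R_p) = 5.30 × 0.1801 = 0.9544 V.
Branch current I = V_A/R_F = 0.9544/4.15 = 0.2300 mA.
(Equivalently: I_total = 0.3621 mA, then current-divider fraction G_k/ΣG = 0.6350.)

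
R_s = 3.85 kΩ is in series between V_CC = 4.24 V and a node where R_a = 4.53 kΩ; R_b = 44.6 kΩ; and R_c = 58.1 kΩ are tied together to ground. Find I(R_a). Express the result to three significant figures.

I ≈ 0.467 mA

Equivalent of the parallel group: R_p = 3.840 kΩ.
V_A by voltage divider: V_A = 4.24 × 3.840/(3.85 + 3.840) = 2.117 V.
Branch current I = V_A/R_a = 2.117/4.53 = 0.4674 mA.
(Check via current divider: I_total = 0.5513 mA; share G_k/ΣG = 0.8478 → same result.)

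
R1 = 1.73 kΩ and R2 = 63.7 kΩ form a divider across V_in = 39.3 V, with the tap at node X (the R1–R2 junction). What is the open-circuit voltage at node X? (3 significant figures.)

V_th ≈ 38.3 V

Open-circuit (no load on X): V_th = V_in · R2/(R1 + R2) = 39.3 × 63.7/(1.730 + 63.7) = 38.26 V.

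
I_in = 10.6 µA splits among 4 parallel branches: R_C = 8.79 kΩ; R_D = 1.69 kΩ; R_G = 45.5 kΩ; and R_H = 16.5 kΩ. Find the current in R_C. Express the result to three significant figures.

ΣG = 1/8.79 + 1/1.69 + 1/45.5 + 1/16.5 = 0.7881.
Current divider: I(R_C) = I_in · G_k/ΣG = 10.6 × (0.1138/0.7881) = 10.6 × 0.1444 = 1.530 µA.

I ≈ 1.53 µA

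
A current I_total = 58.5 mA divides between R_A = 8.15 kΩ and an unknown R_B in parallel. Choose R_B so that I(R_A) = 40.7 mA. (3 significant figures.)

R_B ≈ 18.6 kΩ

Two-branch current divider: I_A = I_total · R_B/(R_A + R_B).
40.7/58.5 = R_B/(R_A + R_B) → R_B = R_A · (0.6957)/(1 − 0.6957) = 8.15 × 2.287 = 18.64 kΩ.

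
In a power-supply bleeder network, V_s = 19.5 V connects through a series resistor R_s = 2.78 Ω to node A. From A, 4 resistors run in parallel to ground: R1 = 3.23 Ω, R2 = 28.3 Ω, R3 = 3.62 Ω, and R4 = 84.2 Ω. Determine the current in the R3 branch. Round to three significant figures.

I ≈ 1.95 A

Combine the parallel branches: R_p = (1/3.23 + 1/28.3 + 1/3.62 + 1/84.2)⁻¹ = 1.580 Ω.
V_A = 19.5 × 1.580/4.360 = 7.066 V.
I(R3) = V_A / R3 = 7.066/3.62 = 1.952 A.
(Check via current divider: I_total = 4.473 A; share G_k/ΣG = 0.4364 → same result.)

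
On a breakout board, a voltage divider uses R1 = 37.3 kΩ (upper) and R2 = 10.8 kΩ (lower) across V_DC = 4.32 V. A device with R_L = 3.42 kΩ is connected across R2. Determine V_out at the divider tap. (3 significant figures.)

R2 ‖ R_L = (10.8 × 3.42)/(10.8 + 3.42) = 2.597 kΩ.
Now apply the divider: V_out = 4.32 × 0.06510 = 0.2812 V.
(Unloaded it would be 0.970 V; the load pulls it down.)

V_out ≈ 0.281 V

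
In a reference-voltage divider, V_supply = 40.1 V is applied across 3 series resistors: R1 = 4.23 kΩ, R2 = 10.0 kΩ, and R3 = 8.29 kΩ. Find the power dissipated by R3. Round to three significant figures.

P ≈ 26.3 mW

ΣR = 22.52 kΩ → I = 40.1/22.52 = 1.781 mA.
P(R3) = I²·R3 = (1.781)² × 8.29 = 26.28 mW.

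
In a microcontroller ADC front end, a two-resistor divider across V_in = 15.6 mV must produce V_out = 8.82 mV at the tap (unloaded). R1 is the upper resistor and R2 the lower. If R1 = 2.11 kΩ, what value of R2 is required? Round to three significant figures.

R2 ≈ 2.74 kΩ

Required fraction k = V_out/V_in = 0.5654.
So R2 = R1 · V_out/(V_in − V_out) = 2.11 × 8.82/(15.6 − 8.82) = 2.11 × 1.301 = 2.745 kΩ.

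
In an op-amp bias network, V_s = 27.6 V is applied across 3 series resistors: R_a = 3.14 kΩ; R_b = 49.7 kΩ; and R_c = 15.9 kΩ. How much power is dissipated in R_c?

The common current is I = 27.6/68.74 = 0.4015 mA.
V(R_c) = I·R = 6.384 V; P = V·I = 6.384 × 0.4015 = 2.563 mW.

P ≈ 2.56 mW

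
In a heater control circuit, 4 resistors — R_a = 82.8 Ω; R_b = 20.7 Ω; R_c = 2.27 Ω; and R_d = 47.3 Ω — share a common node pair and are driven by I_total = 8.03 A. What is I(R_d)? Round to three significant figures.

I ≈ 0.325 A

Conductances: ΣG = 1/82.8 + 1/20.7 + 1/2.27 + 1/47.3 = 0.5221 (1/Ω).
R_d takes the fraction G_k/ΣG = 0.02114/0.5221 = 0.04050, so I = 8.03 × 0.04050 = 0.3252 A.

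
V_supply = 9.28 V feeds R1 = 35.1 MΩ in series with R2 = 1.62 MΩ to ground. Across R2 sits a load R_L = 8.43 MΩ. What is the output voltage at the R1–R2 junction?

R2 ‖ R_L = (1.62 × 8.43)/(1.62 + 8.43) = 1.359 MΩ.
Now apply the divider: V_out = 9.28 × 0.03727 = 0.3459 V.
(Unloaded it would be 0.409 V; the load pulls it down.)

V_out ≈ 0.346 V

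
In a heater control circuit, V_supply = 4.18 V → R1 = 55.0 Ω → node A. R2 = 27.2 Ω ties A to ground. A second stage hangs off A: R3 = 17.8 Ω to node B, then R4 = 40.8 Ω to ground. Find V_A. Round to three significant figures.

The second stage (R3 + R4 = 58.60 Ω) loads node A in parallel with R2.
Effective lower resistance at A: R2 ‖ 58.60 = 18.58 Ω.
First divider: V_A = V_supply · 18.58/(55.0 + 18.58) = 1.055 V.

V_A ≈ 1.06 V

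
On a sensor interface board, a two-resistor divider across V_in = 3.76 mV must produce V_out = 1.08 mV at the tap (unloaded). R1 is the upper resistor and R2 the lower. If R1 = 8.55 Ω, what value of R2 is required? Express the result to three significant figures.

R2 ≈ 3.45 Ω

V_out/V_in = R2/(R1+R2) = 0.2872.
Rearranging, R2 = R1·k/(1−k) = 8.55 × 0.4030 = 3.446 Ω.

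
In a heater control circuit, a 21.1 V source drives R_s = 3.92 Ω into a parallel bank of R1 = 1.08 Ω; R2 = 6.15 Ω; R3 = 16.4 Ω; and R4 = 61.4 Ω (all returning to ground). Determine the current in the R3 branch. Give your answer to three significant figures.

I ≈ 0.231 A

Parallel bank: R_p = 1/(1/1.08 + 1/6.15 + 1/16.4 + 1/61.4) = 0.8578 Ω.
Node voltage V_A = V_supply · R_p/(R_s + R_p) = 21.1 × 0.1795 = 3.788 V.
I(R3) = V_A / R3 = 3.788/16.4 = 0.2310 A.
(Equivalently: I_total = 4.416 A, then current-divider fraction G_k/ΣG = 0.05230.)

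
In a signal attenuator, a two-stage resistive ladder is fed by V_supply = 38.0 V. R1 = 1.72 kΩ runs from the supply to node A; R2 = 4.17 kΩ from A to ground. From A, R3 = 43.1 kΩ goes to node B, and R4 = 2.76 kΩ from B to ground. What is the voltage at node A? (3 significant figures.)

V_A ≈ 26.2 V

Node A sees R2 in parallel with the series input of stage 2, R3 + R4 = 45.86 kΩ.
Effective lower resistance at A: R2 ‖ 45.86 = 3.822 kΩ.
First divider: V_A = V_supply · 3.822/(1.72 + 3.822) = 26.21 V.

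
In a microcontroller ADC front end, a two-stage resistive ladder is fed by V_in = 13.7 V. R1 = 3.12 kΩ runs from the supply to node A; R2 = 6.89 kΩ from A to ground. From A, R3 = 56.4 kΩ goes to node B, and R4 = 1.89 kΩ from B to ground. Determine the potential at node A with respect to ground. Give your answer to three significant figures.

V_A ≈ 9.09 V

Looking into the second stage from A: R3 + R4 = 58.29 kΩ appears in parallel with R2.
Effective lower resistance at A: R2 ‖ 58.29 = 6.162 kΩ.
V_A = 13.7 × 6.162/(3.12 + 6.162) = 9.095 V.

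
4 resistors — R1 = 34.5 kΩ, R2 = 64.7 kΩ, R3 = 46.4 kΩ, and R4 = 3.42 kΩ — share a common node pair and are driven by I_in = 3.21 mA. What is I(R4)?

ΣG = 1/34.5 + 1/64.7 + 1/46.4 + 1/3.42 = 0.3584.
By the current-divider rule, I = I_in · G_k/ΣG = 3.21 × 0.8159 = 2.619 mA.

I ≈ 2.62 mA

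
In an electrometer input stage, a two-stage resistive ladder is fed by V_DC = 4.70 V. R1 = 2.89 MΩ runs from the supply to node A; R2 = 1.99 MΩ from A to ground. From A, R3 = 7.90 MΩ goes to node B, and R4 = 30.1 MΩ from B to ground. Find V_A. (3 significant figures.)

V_A ≈ 1.86 V

Looking into the second stage from A: R3 + R4 = 38.00 MΩ appears in parallel with R2.
Effective lower resistance at A: R2 ‖ 38.00 = 1.891 MΩ.
First divider: V_A = V_DC · 1.891/(2.89 + 1.891) = 1.859 V.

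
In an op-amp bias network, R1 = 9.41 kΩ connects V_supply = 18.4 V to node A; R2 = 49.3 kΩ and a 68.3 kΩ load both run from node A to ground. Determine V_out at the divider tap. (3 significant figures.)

R2 ‖ R_L = (49.3 × 68.3)/(49.3 + 68.3) = 28.63 kΩ.
Then V_out = V_supply · R2'/(R1 + R2') = 18.4 × 28.63/38.04 = 13.85 V.

V_out ≈ 13.8 V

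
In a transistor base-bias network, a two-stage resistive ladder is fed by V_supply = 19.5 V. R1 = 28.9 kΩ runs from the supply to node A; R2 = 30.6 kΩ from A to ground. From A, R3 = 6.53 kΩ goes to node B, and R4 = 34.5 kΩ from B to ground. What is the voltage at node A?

Node A sees R2 in parallel with the series input of stage 2, R3 + R4 = 41.03 kΩ.
R2 ‖ (R3+R4) = 17.53 kΩ.
So V_A = 19.5 × 0.3775 = 7.362 V.

V_A ≈ 7.36 V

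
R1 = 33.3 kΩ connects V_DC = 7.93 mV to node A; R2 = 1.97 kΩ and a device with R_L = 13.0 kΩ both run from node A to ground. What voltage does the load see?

V_out ≈ 0.387 mV

First combine the lower leg with the load: R2 ‖ R_L = 1.711 kΩ.
Then V_out = V_DC · R2'/(R1 + R2') = 7.93 × 1.711/35.01 = 0.3875 mV.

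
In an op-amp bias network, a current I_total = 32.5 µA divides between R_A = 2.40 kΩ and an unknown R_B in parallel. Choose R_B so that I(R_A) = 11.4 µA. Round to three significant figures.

R_B ≈ 1.30 kΩ

The fraction through R_A equals R_B/(R_A+R_B).
With f = 0.3508, R_B = R_A · f/(1−f) = 2.40 × 0.5403 = 1.297 kΩ.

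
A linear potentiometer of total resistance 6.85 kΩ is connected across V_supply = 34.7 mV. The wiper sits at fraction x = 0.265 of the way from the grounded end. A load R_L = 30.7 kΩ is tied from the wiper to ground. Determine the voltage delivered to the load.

V_out ≈ 8.81 mV

Split the track: R_lower = x·R_p = 1.815 kΩ, R_upper = (1−x)·R_p = 5.035 kΩ.
Lower segment in parallel with the load: 1.815 ‖ 30.7 = 1.714 kΩ.
Loaded-divider output: V_out = 34.7 × 0.2540 = 8.813 mV.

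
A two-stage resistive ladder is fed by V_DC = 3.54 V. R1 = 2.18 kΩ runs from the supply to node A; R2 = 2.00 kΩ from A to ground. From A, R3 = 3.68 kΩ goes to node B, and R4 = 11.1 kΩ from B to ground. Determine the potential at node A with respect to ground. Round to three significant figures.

Node A sees R2 in parallel with the series input of stage 2, R3 + R4 = 14.78 kΩ.
R2 ‖ (R3+R4) = 1.762 kΩ.
First divider: V_A = V_DC · 1.762/(2.18 + 1.762) = 1.582 V.

V_A ≈ 1.58 V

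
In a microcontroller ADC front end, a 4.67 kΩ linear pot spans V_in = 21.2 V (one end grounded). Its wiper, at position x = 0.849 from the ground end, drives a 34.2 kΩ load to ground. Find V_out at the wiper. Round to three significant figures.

The pot divides into 0.7052 kΩ above the wiper and 3.965 kΩ below.
R_L loads the lower segment: effective lower R = 3.553 kΩ.
V_out = 21.2 × 3.553/(0.7052 + 3.553) = 17.69 V.

V_out ≈ 17.7 V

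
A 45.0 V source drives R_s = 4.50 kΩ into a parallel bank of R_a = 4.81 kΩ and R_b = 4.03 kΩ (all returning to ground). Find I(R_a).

I ≈ 3.07 mA

Equivalent of the parallel group: R_p = 2.193 kΩ.
V_A by voltage divider: V_A = 45.0 × 2.193/(4.50 + 2.193) = 14.74 V.
Branch current I = V_A/R_a = 14.74/4.81 = 3.065 mA.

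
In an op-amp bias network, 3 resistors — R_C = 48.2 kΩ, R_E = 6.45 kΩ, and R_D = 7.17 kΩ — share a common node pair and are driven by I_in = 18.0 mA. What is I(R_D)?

I ≈ 7.96 mA

ΣG = 1/48.2 + 1/6.45 + 1/7.17 = 0.3153.
By the current-divider rule, I = I_in · G_k/ΣG = 18.0 × 0.4424 = 7.963 mA.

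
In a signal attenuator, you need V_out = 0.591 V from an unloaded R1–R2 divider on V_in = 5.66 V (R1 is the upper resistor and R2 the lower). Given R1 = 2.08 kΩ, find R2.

The divider ratio is R2/(R1+R2) = 0.591/5.66 = 0.1044.
Rearranging, R2 = R1·k/(1−k) = 2.08 × 0.1166 = 0.2425 kΩ.

R2 ≈ 0.243 kΩ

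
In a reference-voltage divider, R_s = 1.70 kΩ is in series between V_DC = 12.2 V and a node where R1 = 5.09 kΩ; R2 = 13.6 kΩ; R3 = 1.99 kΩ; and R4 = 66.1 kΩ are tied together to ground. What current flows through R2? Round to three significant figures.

I ≈ 0.384 mA

Combine the parallel branches: R_p = (1/5.09 + 1/13.6 + 1/1.99 + 1/66.1)⁻¹ = 1.270 kΩ.
V_A = 12.2 × 1.270/2.970 = 5.216 V.
Branch current I = V_A/R2 = 5.216/13.6 = 0.3835 mA.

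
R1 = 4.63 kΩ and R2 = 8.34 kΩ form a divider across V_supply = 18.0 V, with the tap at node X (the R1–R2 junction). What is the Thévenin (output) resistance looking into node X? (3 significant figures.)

R_th ≈ 2.98 kΩ

Zeroing V_supply shorts the top of R1 to ground, so R_th = R1 ‖ R2 = 2.977 kΩ.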